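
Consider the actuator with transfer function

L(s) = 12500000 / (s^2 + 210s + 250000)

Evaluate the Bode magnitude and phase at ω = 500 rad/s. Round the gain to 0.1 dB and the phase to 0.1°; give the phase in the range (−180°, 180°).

41.5 dB, -90.0°

At s = jω = j500:
quadratic: (j500)² + 210·j500 + 250000 = 0 + j105000 → |·| ≈ 1.05e+05, ∠ ≈ 90.00°
|L| = 12500000 / 1.05e+05 ≈ 119.05
Gain = 20 log₁₀(119.05) ≈ 41.51 dB
∠L = 0.00° − 90.00° = -90.00°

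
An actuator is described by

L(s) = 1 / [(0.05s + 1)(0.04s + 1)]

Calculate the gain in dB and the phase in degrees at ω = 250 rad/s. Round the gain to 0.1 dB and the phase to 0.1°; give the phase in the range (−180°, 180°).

-42.0 dB, -169.7°

At ω = 250 rad/s:
pole (1 + j250·0.05) = 1 + j12.5 → |·| ≈ 12.54, ∠ ≈ 85.43°
pole (1 + j250·0.04) = 1 + j10 → |·| ≈ 10.05, ∠ ≈ 84.29°
|L| = 1 · 1 / (12.54 · 10.05) ≈ 0.0079348
Gain = 20 log₁₀(0.0079348) ≈ -42.01 dB
∠L = (0°) − (85.43° + 84.29°) = -169.72°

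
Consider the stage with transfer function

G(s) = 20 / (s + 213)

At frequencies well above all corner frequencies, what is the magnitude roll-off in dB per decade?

-20 dB/decade

Each pole contributes −20 dB/decade at high frequency; each zero contributes +20 dB/decade.
Net: 0 zero(s) − 1 pole(s) → -20 dB/decade.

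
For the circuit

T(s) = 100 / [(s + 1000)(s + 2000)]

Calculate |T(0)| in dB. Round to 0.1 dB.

T(0) = 100 / (1000·2000) = 5e-05
20 log₁₀(5e-05) ≈ -86.02 dB

-86.0 dB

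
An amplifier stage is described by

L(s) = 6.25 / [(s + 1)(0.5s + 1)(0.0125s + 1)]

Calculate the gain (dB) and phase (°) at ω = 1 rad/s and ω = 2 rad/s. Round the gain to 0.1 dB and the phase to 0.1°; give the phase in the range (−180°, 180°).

At ω = 1 rad/s:
pole (1 + j1·1) = 1 + j1 → |·| ≈ 1.4142, ∠ ≈ 45.00°
pole (1 + j1·0.5) = 1 + j0.5 → |·| ≈ 1.118, ∠ ≈ 26.57°
pole (1 + j1·0.0125) = 1 + j0.0125 → |·| ≈ 1.0001, ∠ ≈ 0.72°
|L| = 6.25 · 1 / (1.4142 · 1.118 · 1.0001) ≈ 3.9526
Gain = 20 log₁₀(3.9526) ≈ 11.94 dB
∠L = (0°) − (45.00° + 26.57° + 0.72°) = -72.29°

At ω = 2 rad/s:
pole (1 + j2·1) = 1 + j2 → |·| ≈ 2.2361, ∠ ≈ 63.43°
pole (1 + j2·0.5) = 1 + j1 → |·| ≈ 1.4142, ∠ ≈ 45.00°
pole (1 + j2·0.0125) = 1 + j0.025 → |·| ≈ 1.0003, ∠ ≈ 1.43°
|L| = 6.25 · 1 / (2.2361 · 1.4142 · 1.0003) ≈ 1.9758
Gain = 20 log₁₀(1.9758) ≈ 5.91 dB
∠L = (0°) − (63.43° + 45.00° + 1.43°) = -109.86°

ω = 1: 11.9 dB, -72.3°; ω = 2: 5.9 dB, -109.9°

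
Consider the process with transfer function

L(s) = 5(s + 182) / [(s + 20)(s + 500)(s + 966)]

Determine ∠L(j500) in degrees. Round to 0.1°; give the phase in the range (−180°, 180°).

-90.1°

At s = jω = j500:
zero (s+182): 182 + j500 → |·| = √(182²+500²) = √283124 ≈ 532.09, ∠ = arctan(500/182) ≈ 70.00°
pole (s+20): 20 + j500 → |·| = √(20²+500²) = √250400 ≈ 500.4, ∠ = arctan(500/20) ≈ 87.71°
pole (s+500): 500 + j500 → |·| = √(500²+500²) = √500000 ≈ 707.11, ∠ = arctan(500/500) ≈ 45.00°
pole (s+966): 966 + j500 → |·| = √(966²+500²) = √1183156 ≈ 1087.7, ∠ = arctan(500/966) ≈ 27.37°
∠L = 70.00° − 160.08° = -90.08°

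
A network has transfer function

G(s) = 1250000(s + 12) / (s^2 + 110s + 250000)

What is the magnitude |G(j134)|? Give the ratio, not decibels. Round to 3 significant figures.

At s = jω = j134:
zero (s+12): 12 + j134 → |·| = √(12²+134²) = √18100 ≈ 134.54, ∠ = arctan(134/12) ≈ 84.88°
quadratic: (j134)² + 110·j134 + 250000 = 232044 + j14740 → |·| ≈ 2.3251e+05, ∠ ≈ 3.63°
|G| = 1250000 · 134.54 / 2.3251e+05 ≈ 723.3

723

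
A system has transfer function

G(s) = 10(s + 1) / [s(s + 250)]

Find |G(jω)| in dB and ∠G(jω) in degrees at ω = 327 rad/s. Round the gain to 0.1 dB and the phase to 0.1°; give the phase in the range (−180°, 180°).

At s = jω = j327:
zero (s+1): 1 + j327 → |·| = √(1²+327²) = √106930 ≈ 327, ∠ = arctan(327/1) ≈ 89.82°
pole (s+250): 250 + j327 → |·| = √(250²+327²) = √169429 ≈ 411.62, ∠ = arctan(327/250) ≈ 52.60°
pole at origin: |s| = 327, ∠ = 90.00° (in denominator)
|G| = 10 · 327 / 1.346e+05 ≈ 0.024294
Gain = 20 log₁₀(0.024294) ≈ -32.29 dB
∠G = 89.82° − 142.60° = -52.78°

-32.3 dB, -52.8°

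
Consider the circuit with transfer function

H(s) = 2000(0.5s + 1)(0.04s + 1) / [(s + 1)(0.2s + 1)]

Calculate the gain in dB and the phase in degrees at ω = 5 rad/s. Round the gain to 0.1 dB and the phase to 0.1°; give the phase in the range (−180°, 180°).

At ω = 5 rad/s:
zero (1 + j5·0.5) = 1 + j2.5 → |·| ≈ 2.6926, ∠ ≈ 68.20°
zero (1 + j5·0.04) = 1 + j0.2 → |·| ≈ 1.0198, ∠ ≈ 11.31°
pole (1 + j5·1) = 1 + j5 → |·| ≈ 5.099, ∠ ≈ 78.69°
pole (1 + j5·0.2) = 1 + j1 → |·| ≈ 1.4142, ∠ ≈ 45.00°
|H| = 2000 · 2.6926 · 1.0198 / (5.099 · 1.4142) ≈ 761.59
Gain = 20 log₁₀(761.59) ≈ 57.63 dB
∠H = (68.20° + 11.31°) − (78.69° + 45.00°) = -44.18°

57.6 dB, -44.2°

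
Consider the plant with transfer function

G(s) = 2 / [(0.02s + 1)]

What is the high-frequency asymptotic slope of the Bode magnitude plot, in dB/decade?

Each pole contributes −20 dB/decade at high frequency; each zero contributes +20 dB/decade.
Net: 0 zero(s) − 1 pole(s) → -20 dB/decade.

-20 dB/decade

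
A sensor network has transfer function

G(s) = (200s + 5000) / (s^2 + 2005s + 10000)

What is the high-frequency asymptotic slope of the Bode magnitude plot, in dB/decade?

-20 dB/decade

Each pole contributes −20 dB/decade at high frequency; each zero contributes +20 dB/decade.
Net: 1 zero(s) − 2 pole(s) → -20 dB/decade.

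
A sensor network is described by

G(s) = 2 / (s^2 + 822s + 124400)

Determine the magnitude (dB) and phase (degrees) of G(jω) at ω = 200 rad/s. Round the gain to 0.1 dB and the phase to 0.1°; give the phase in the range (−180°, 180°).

Substitute s = j200:
Numerator: 2 = 2 + j0
Denominator: (j200)^2 + 822(j200) + 124400 = 84400 + j164400
|N| = √(2² + 0²) ≈ 2, ∠N ≈ 0.00°
|D| = √(84400² + 164400²) ≈ 1.848e+05, ∠D ≈ 62.82°
|G| = 2 / 1.848e+05 ≈ 1.0823e-05
Gain = 20 log₁₀(1.0823e-05) ≈ -99.31 dB
∠G = 0.00° − 62.82° = -62.82°

-99.3 dB, -62.8°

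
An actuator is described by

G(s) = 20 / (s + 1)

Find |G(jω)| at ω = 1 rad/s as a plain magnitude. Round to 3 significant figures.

Substitute s = j1:
Numerator: 20 = 20 + j0
Denominator: (j1) + 1 = 1 + j1
|N| = √(20² + 0²) ≈ 20, ∠N ≈ 0.00°
|D| = √(1² + 1²) ≈ 1.4142, ∠D ≈ 45.00°
|G| = 20 / 1.4142 ≈ 14.142

14.1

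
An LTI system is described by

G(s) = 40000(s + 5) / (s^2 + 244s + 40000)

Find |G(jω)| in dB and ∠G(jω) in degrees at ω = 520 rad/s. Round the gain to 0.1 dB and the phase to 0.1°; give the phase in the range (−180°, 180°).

At s = jω = j520:
zero (s+5): 5 + j520 → |·| = √(5²+520²) = √270425 ≈ 520.02, ∠ = arctan(520/5) ≈ 89.45°
quadratic: (j520)² + 244·j520 + 40000 = -230400 + j126880 → |·| ≈ 2.6303e+05, ∠ ≈ 151.16°
|G| = 40000 · 520.02 / 2.6303e+05 ≈ 79.081
Gain = 20 log₁₀(79.081) ≈ 37.96 dB
∠G = 89.45° − 151.16° = -61.71°

38.0 dB, -61.7°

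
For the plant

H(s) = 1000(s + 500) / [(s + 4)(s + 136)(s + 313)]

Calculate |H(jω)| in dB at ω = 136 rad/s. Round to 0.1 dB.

-24.7 dB

At s = jω = j136:
zero (s+500): 500 + j136 → |·| = √(500²+136²) = √268496 ≈ 518.17, ∠ = arctan(136/500) ≈ 15.22°
pole (s+4): 4 + j136 → |·| = √(4²+136²) = √18512 ≈ 136.06, ∠ = arctan(136/4) ≈ 88.32°
pole (s+136): 136 + j136 → |·| = √(136²+136²) = √36992 ≈ 192.33, ∠ = arctan(136/136) ≈ 45.00°
pole (s+313): 313 + j136 → |·| = √(313²+136²) = √116465 ≈ 341.27, ∠ = arctan(136/313) ≈ 23.49°
|H| = 1000 · 518.17 / 8.9305e+06 ≈ 0.058023
Gain = 20 log₁₀(0.058023) ≈ -24.73 dB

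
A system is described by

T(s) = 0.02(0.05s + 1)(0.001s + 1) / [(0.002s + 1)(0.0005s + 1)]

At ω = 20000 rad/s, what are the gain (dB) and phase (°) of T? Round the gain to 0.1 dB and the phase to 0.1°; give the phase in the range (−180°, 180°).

-0.0 dB, 4.2°

At ω = 20000 rad/s:
zero (1 + j20000·0.05) = 1 + j1000 → |·| ≈ 1000, ∠ ≈ 89.94°
zero (1 + j20000·0.001) = 1 + j20 → |·| ≈ 20.025, ∠ ≈ 87.14°
pole (1 + j20000·0.002) = 1 + j40 → |·| ≈ 40.012, ∠ ≈ 88.57°
pole (1 + j20000·0.0005) = 1 + j10 → |·| ≈ 10.05, ∠ ≈ 84.29°
|T| = 0.02 · 1000 · 20.025 / (40.012 · 10.05) ≈ 0.99597
Gain = 20 log₁₀(0.99597) ≈ -0.04 dB
∠T = (89.94° + 87.14°) − (88.57° + 84.29°) = 4.22°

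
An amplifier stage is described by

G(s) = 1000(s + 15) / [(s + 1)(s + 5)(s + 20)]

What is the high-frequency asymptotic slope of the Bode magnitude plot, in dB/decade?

-40 dB/decade

Each pole contributes −20 dB/decade at high frequency; each zero contributes +20 dB/decade.
Net: 1 zero(s) − 3 pole(s) → -40 dB/decade.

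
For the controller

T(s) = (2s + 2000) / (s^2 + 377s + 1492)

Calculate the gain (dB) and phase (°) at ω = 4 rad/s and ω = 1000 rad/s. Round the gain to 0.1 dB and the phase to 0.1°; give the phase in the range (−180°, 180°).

Substitute s = j4:
Numerator: 2(j4) + 2000 = 2000 + j8
Denominator: (j4)^2 + 377(j4) + 1492 = 1476 + j1508
|N| = √(2000² + 8²) ≈ 2000, ∠N ≈ 0.23°
|D| = √(1476² + 1508²) ≈ 2110.1, ∠D ≈ 45.61°
|T| = 2000 / 2110.1 ≈ 0.94782
Gain = 20 log₁₀(0.94782) ≈ -0.47 dB
∠T = 0.23° − 45.61° = -45.38°

Substitute s = j1000:
Numerator: 2(j1000) + 2000 = 2000 + j2000
Denominator: (j1000)^2 + 377(j1000) + 1492 = -998508 + j377000
|N| = √(2000² + 2000²) ≈ 2828.4, ∠N ≈ 45.00°
|D| = √(998508² + 377000²) ≈ 1.0673e+06, ∠D ≈ 159.32°
|T| = 2828.4 / 1.0673e+06 ≈ 0.0026501
Gain = 20 log₁₀(0.0026501) ≈ -51.53 dB
∠T = 45.00° − 159.32° = -114.32°

ω = 4: -0.5 dB, -45.4°; ω = 1000: -51.5 dB, -114.3°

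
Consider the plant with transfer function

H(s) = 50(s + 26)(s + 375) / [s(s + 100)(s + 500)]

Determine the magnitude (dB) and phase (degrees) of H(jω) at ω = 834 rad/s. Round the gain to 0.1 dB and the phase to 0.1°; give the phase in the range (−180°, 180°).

At s = jω = j834:
zero (s+26): 26 + j834 → |·| = √(26²+834²) = √696232 ≈ 834.41, ∠ = arctan(834/26) ≈ 88.21°
zero (s+375): 375 + j834 → |·| = √(375²+834²) = √836181 ≈ 914.43, ∠ = arctan(834/375) ≈ 65.79°
pole (s+100): 100 + j834 → |·| = √(100²+834²) = √705556 ≈ 839.97, ∠ = arctan(834/100) ≈ 83.16°
pole (s+500): 500 + j834 → |·| = √(500²+834²) = √945556 ≈ 972.4, ∠ = arctan(834/500) ≈ 59.06°
pole at origin: |s| = 834, ∠ = 90.00° (in denominator)
|H| = 50 · 7.6301e+05 / 6.812e+08 ≈ 0.056005
Gain = 20 log₁₀(0.056005) ≈ -25.04 dB
∠H = 154.00° − 232.22° = -78.22°

-25.0 dB, -78.2°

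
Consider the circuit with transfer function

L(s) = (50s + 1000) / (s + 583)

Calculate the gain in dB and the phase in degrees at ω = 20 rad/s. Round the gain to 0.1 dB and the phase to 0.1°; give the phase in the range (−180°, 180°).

7.7 dB, 43.0°

Substitute s = j20:
Numerator: 50(j20) + 1000 = 1000 + j1000
Denominator: (j20) + 583 = 583 + j20
|N| = √(1000² + 1000²) ≈ 1414.2, ∠N ≈ 45.00°
|D| = √(583² + 20²) ≈ 583.34, ∠D ≈ 1.96°
|L| = 1414.2 / 583.34 ≈ 2.4243
Gain = 20 log₁₀(2.4243) ≈ 7.69 dB
∠L = 45.00° − 1.96° = 43.04°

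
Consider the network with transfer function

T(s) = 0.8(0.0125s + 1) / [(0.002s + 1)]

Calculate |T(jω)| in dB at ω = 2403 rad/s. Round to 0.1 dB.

13.8 dB

At ω = 2403 rad/s:
zero (1 + j2403·0.0125) = 1 + j30.0375 → |·| ≈ 30.054, ∠ ≈ 88.09°
pole (1 + j2403·0.002) = 1 + j4.806 → |·| ≈ 4.9089, ∠ ≈ 78.25°
|T| = 0.8 · 30.054 / (4.9089) ≈ 4.8979
Gain = 20 log₁₀(4.8979) ≈ 13.80 dB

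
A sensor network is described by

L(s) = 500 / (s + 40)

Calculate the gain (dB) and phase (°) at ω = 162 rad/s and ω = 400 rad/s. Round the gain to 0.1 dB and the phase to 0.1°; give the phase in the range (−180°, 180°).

Substitute s = j162:
Numerator: 500 = 500 + j0
Denominator: (j162) + 40 = 40 + j162
|N| = √(500² + 0²) ≈ 500, ∠N ≈ 0.00°
|D| = √(40² + 162²) ≈ 166.87, ∠D ≈ 76.13°
|L| = 500 / 166.87 ≈ 2.9963
Gain = 20 log₁₀(2.9963) ≈ 9.53 dB
∠L = 0.00° − 76.13° = -76.13°

Substitute s = j400:
Numerator: 500 = 500 + j0
Denominator: (j400) + 40 = 40 + j400
|N| = √(500² + 0²) ≈ 500, ∠N ≈ 0.00°
|D| = √(40² + 400²) ≈ 402, ∠D ≈ 84.29°
|L| = 500 / 402 ≈ 1.2438
Gain = 20 log₁₀(1.2438) ≈ 1.90 dB
∠L = 0.00° − 84.29° = -84.29°

ω = 162: 9.5 dB, -76.1°; ω = 400: 1.9 dB, -84.3°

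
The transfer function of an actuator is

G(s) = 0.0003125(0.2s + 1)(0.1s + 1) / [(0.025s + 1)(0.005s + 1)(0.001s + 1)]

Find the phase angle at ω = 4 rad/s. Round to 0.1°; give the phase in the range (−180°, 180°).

At ω = 4 rad/s:
zero (1 + j4·0.2) = 1 + j0.8 → |·| ≈ 1.2806, ∠ ≈ 38.66°
zero (1 + j4·0.1) = 1 + j0.4 → |·| ≈ 1.077, ∠ ≈ 21.80°
pole (1 + j4·0.025) = 1 + j0.1 → |·| ≈ 1.005, ∠ ≈ 5.71°
pole (1 + j4·0.005) = 1 + j0.02 → |·| ≈ 1.0002, ∠ ≈ 1.15°
pole (1 + j4·0.001) = 1 + j0.004 → |·| ≈ 1, ∠ ≈ 0.23°
∠G = (38.66° + 21.80°) − (5.71° + 1.15° + 0.23°) = 53.37°

53.4°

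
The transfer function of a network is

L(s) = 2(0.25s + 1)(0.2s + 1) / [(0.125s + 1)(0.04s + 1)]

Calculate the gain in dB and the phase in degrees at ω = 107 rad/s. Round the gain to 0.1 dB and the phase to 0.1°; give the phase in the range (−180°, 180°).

25.8 dB, 12.6°

At ω = 107 rad/s:
zero (1 + j107·0.25) = 1 + j26.75 → |·| ≈ 26.769, ∠ ≈ 87.86°
zero (1 + j107·0.2) = 1 + j21.4 → |·| ≈ 21.423, ∠ ≈ 87.32°
pole (1 + j107·0.125) = 1 + j13.375 → |·| ≈ 13.412, ∠ ≈ 85.72°
pole (1 + j107·0.04) = 1 + j4.28 → |·| ≈ 4.3953, ∠ ≈ 76.85°
|L| = 2 · 26.769 · 21.423 / (13.412 · 4.3953) ≈ 19.456
Gain = 20 log₁₀(19.456) ≈ 25.78 dB
∠L = (87.86° + 87.32°) − (85.72° + 76.85°) = 12.61°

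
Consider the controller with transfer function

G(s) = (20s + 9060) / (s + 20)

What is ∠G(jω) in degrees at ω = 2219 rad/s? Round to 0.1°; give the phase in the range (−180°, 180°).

Substitute s = j2219:
Numerator: 20(j2219) + 9060 = 9060 + j44380
Denominator: (j2219) + 20 = 20 + j2219
|N| = √(9060² + 44380²) ≈ 45295, ∠N ≈ 78.46°
|D| = √(20² + 2219²) ≈ 2219.1, ∠D ≈ 89.48°
∠G = 78.46° − 89.48° = -11.02°

-11.0°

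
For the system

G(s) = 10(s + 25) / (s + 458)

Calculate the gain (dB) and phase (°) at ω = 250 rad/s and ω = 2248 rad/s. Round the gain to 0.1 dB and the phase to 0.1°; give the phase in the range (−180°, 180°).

ω = 250: 13.7 dB, 55.7°; ω = 2248: 19.8 dB, 10.9°

At s = jω = j250:
zero (s+25): 25 + j250 → |·| = √(25²+250²) = √63125 ≈ 251.25, ∠ = arctan(250/25) ≈ 84.29°
pole (s+458): 458 + j250 → |·| = √(458²+250²) = √272264 ≈ 521.79, ∠ = arctan(250/458) ≈ 28.63°
|G| = 10 · 251.25 / 521.79 ≈ 4.8152
Gain = 20 log₁₀(4.8152) ≈ 13.65 dB
∠G = 84.29° − 28.63° = 55.66°

At s = jω = j2248:
zero (s+25): 25 + j2248 → |·| = √(25²+2248²) = √5054129 ≈ 2248.1, ∠ = arctan(2248/25) ≈ 89.36°
pole (s+458): 458 + j2248 → |·| = √(458²+2248²) = √5263268 ≈ 2294.2, ∠ = arctan(2248/458) ≈ 78.48°
|G| = 10 · 2248.1 / 2294.2 ≈ 9.7991
Gain = 20 log₁₀(9.7991) ≈ 19.82 dB
∠G = 89.36° − 78.48° = 10.88°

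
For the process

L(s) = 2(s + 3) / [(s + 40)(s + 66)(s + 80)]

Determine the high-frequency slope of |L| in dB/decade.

-40 dB/decade

Each pole contributes −20 dB/decade at high frequency; each zero contributes +20 dB/decade.
Net: 1 zero(s) − 3 pole(s) → -40 dB/decade.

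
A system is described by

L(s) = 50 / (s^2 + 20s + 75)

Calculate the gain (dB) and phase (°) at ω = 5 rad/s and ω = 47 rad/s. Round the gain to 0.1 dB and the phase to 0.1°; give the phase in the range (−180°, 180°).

ω = 5: -7.0 dB, -63.4°; ω = 47: -33.4 dB, -156.2°

Substitute s = j5:
Numerator: 50 = 50 + j0
Denominator: (j5)^2 + 20(j5) + 75 = 50 + j100
|N| = √(50² + 0²) ≈ 50, ∠N ≈ 0.00°
|D| = √(50² + 100²) ≈ 111.8, ∠D ≈ 63.43°
|L| = 50 / 111.8 ≈ 0.44723
Gain = 20 log₁₀(0.44723) ≈ -6.99 dB
∠L = 0.00° − 63.43° = -63.43°

Substitute s = j47:
Numerator: 50 = 50 + j0
Denominator: (j47)^2 + 20(j47) + 75 = -2134 + j940
|N| = √(50² + 0²) ≈ 50, ∠N ≈ 0.00°
|D| = √(2134² + 940²) ≈ 2331.9, ∠D ≈ 156.23°
|L| = 50 / 2331.9 ≈ 0.021442
Gain = 20 log₁₀(0.021442) ≈ -33.37 dB
∠L = 0.00° − 156.23° = -156.23°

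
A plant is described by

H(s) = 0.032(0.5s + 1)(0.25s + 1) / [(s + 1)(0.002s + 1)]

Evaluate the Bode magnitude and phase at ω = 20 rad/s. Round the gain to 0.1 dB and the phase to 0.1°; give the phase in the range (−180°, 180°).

At ω = 20 rad/s:
zero (1 + j20·0.5) = 1 + j10 → |·| ≈ 10.05, ∠ ≈ 84.29°
zero (1 + j20·0.25) = 1 + j5 → |·| ≈ 5.099, ∠ ≈ 78.69°
pole (1 + j20·1) = 1 + j20 → |·| ≈ 20.025, ∠ ≈ 87.14°
pole (1 + j20·0.002) = 1 + j0.04 → |·| ≈ 1.0008, ∠ ≈ 2.29°
|H| = 0.032 · 10.05 · 5.099 / (20.025 · 1.0008) ≈ 0.081824
Gain = 20 log₁₀(0.081824) ≈ -21.74 dB
∠H = (84.29° + 78.69°) − (87.14° + 2.29°) = 73.55°

-21.7 dB, 73.6°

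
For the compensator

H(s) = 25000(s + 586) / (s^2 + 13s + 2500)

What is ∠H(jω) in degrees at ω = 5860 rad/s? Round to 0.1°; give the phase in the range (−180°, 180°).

-95.6°

At s = jω = j5860:
zero (s+586): 586 + j5860 → |·| = √(586²+5860²) = √34682996 ≈ 5889.2, ∠ = arctan(5860/586) ≈ 84.29°
quadratic: (j5860)² + 13·j5860 + 2500 = -34337100 + j76180 → |·| ≈ 3.4337e+07, ∠ ≈ 179.87°
∠H = 84.29° − 179.87° = -95.58°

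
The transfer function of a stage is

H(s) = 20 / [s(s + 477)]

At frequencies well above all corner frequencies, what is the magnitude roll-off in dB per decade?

Each pole contributes −20 dB/decade at high frequency; each zero contributes +20 dB/decade.
Net: 0 zero(s) − 2 pole(s) → -40 dB/decade.

-40 dB/decade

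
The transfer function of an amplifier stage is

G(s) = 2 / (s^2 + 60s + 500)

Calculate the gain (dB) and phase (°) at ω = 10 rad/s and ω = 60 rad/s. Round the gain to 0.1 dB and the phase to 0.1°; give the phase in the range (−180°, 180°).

Substitute s = j10:
Numerator: 2 = 2 + j0
Denominator: (j10)^2 + 60(j10) + 500 = 400 + j600
|N| = √(2² + 0²) ≈ 2, ∠N ≈ 0.00°
|D| = √(400² + 600²) ≈ 721.11, ∠D ≈ 56.31°
|G| = 2 / 721.11 ≈ 0.0027735
Gain = 20 log₁₀(0.0027735) ≈ -51.14 dB
∠G = 0.00° − 56.31° = -56.31°

Substitute s = j60:
Numerator: 2 = 2 + j0
Denominator: (j60)^2 + 60(j60) + 500 = -3100 + j3600
|N| = √(2² + 0²) ≈ 2, ∠N ≈ 0.00°
|D| = √(3100² + 3600²) ≈ 4750.8, ∠D ≈ 130.73°
|G| = 2 / 4750.8 ≈ 0.00042098
Gain = 20 log₁₀(0.00042098) ≈ -67.51 dB
∠G = 0.00° − 130.73° = -130.73°

ω = 10: -51.1 dB, -56.3°; ω = 60: -67.5 dB, -130.7°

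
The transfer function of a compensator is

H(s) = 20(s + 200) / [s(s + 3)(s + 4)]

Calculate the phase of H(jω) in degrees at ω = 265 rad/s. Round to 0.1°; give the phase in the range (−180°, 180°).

144.5°

At s = jω = j265:
zero (s+200): 200 + j265 → |·| = √(200²+265²) = √110225 ≈ 332, ∠ = arctan(265/200) ≈ 52.96°
pole (s+3): 3 + j265 → |·| = √(3²+265²) = √70234 ≈ 265.02, ∠ = arctan(265/3) ≈ 89.35°
pole (s+4): 4 + j265 → |·| = √(4²+265²) = √70241 ≈ 265.03, ∠ = arctan(265/4) ≈ 89.14°
pole at origin: |s| = 265, ∠ = 90.00° (in denominator)
∠H = 52.96° − 268.49° = -215.53° ≡ 144.47° (principal value)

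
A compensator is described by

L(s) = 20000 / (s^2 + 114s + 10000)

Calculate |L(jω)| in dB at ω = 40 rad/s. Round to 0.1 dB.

At s = jω = j40:
quadratic: (j40)² + 114·j40 + 10000 = 8400 + j4560 → |·| ≈ 9557.9, ∠ ≈ 28.50°
|L| = 20000 / 9557.9 ≈ 2.0925
Gain = 20 log₁₀(2.0925) ≈ 6.41 dB

6.4 dB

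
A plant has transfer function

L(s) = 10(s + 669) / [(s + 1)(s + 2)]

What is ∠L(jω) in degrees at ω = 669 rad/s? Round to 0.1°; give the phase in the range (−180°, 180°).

At s = jω = j669:
zero (s+669): 669 + j669 → |·| = √(669²+669²) = √895122 ≈ 946.11, ∠ = arctan(669/669) ≈ 45.00°
pole (s+1): 1 + j669 → |·| = √(1²+669²) = √447562 ≈ 669, ∠ = arctan(669/1) ≈ 89.91°
pole (s+2): 2 + j669 → |·| = √(2²+669²) = √447565 ≈ 669, ∠ = arctan(669/2) ≈ 89.83°
∠L = 45.00° − 179.74° = -134.74°

-134.7°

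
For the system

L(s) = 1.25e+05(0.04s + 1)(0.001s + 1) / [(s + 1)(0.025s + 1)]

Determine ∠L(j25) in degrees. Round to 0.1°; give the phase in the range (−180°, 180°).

-73.3°

At ω = 25 rad/s:
zero (1 + j25·0.04) = 1 + j1 → |·| ≈ 1.4142, ∠ ≈ 45.00°
zero (1 + j25·0.001) = 1 + j0.025 → |·| ≈ 1.0003, ∠ ≈ 1.43°
pole (1 + j25·1) = 1 + j25 → |·| ≈ 25.02, ∠ ≈ 87.71°
pole (1 + j25·0.025) = 1 + j0.625 → |·| ≈ 1.1792, ∠ ≈ 32.01°
∠L = (45.00° + 1.43°) − (87.71° + 32.01°) = -73.29°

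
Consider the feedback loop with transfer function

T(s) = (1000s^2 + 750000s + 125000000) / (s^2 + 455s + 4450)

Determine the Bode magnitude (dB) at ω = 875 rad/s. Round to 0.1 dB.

60.6 dB

Substitute s = j875:
Numerator: 1000(j875)^2 + 750000(j875) + 125000000 = -640625000 + j656250000
Denominator: (j875)^2 + 455(j875) + 4450 = -761175 + j398125
|N| = √(640625000² + 656250000²) ≈ 9.171e+08, ∠N ≈ 134.31°
|D| = √(761175² + 398125²) ≈ 8.5901e+05, ∠D ≈ 152.39°
|T| = 9.171e+08 / 8.5901e+05 ≈ 1067.6
Gain = 20 log₁₀(1067.6) ≈ 60.57 dB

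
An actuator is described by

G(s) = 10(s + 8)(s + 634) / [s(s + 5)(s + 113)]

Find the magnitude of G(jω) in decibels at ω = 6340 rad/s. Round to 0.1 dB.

At s = jω = j6340:
zero (s+8): 8 + j6340 → |·| = √(8²+6340²) = √40195664 ≈ 6340, ∠ = arctan(6340/8) ≈ 89.93°
zero (s+634): 634 + j6340 → |·| = √(634²+6340²) = √40597556 ≈ 6371.6, ∠ = arctan(6340/634) ≈ 84.29°
pole (s+5): 5 + j6340 → |·| = √(5²+6340²) = √40195625 ≈ 6340, ∠ = arctan(6340/5) ≈ 89.95°
pole (s+113): 113 + j6340 → |·| = √(113²+6340²) = √40208369 ≈ 6341, ∠ = arctan(6340/113) ≈ 88.98°
pole at origin: |s| = 6340, ∠ = 90.00° (in denominator)
|G| = 10 · 4.0396e+07 / 2.5488e+11 ≈ 0.0015849
Gain = 20 log₁₀(0.0015849) ≈ -56.00 dB

-56.0 dB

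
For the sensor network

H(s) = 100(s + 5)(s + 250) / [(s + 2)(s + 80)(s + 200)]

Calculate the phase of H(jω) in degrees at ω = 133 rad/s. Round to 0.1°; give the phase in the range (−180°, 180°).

-65.9°

At s = jω = j133:
zero (s+5): 5 + j133 → |·| = √(5²+133²) = √17714 ≈ 133.09, ∠ = arctan(133/5) ≈ 87.85°
zero (s+250): 250 + j133 → |·| = √(250²+133²) = √80189 ≈ 283.18, ∠ = arctan(133/250) ≈ 28.01°
pole (s+2): 2 + j133 → |·| = √(2²+133²) = √17693 ≈ 133.02, ∠ = arctan(133/2) ≈ 89.14°
pole (s+80): 80 + j133 → |·| = √(80²+133²) = √24089 ≈ 155.21, ∠ = arctan(133/80) ≈ 58.97°
pole (s+200): 200 + j133 → |·| = √(200²+133²) = √57689 ≈ 240.19, ∠ = arctan(133/200) ≈ 33.62°
∠H = 115.86° − 181.73° = -65.87°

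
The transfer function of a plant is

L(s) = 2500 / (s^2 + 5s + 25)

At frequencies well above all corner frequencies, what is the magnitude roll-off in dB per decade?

-40 dB/decade

Each pole contributes −20 dB/decade at high frequency; each zero contributes +20 dB/decade.
Net: 0 zero(s) − 2 pole(s) → -40 dB/decade.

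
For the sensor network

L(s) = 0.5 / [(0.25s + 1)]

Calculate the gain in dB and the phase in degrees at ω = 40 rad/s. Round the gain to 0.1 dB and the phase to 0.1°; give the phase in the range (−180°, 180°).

-26.1 dB, -84.3°

At ω = 40 rad/s:
pole (1 + j40·0.25) = 1 + j10 → |·| ≈ 10.05, ∠ ≈ 84.29°
|L| = 0.5 · 1 / (10.05) ≈ 0.049751
Gain = 20 log₁₀(0.049751) ≈ -26.06 dB
∠L = (0°) − (84.29°) = -84.29°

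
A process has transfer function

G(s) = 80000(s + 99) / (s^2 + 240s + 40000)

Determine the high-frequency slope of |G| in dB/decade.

Each pole contributes −20 dB/decade at high frequency; each zero contributes +20 dB/decade.
Net: 1 zero(s) − 2 pole(s) → -20 dB/decade.

-20 dB/decade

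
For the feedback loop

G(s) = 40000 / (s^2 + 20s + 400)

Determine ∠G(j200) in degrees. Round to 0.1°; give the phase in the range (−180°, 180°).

At s = jω = j200:
quadratic: (j200)² + 20·j200 + 400 = -39600 + j4000 → |·| ≈ 39802, ∠ ≈ 174.23°
∠G = 0.00° − 174.23° = -174.23°

-174.2°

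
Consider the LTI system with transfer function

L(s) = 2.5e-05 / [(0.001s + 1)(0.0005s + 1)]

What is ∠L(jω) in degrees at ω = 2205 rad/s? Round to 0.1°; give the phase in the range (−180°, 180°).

-113.4°

At ω = 2205 rad/s:
pole (1 + j2205·0.001) = 1 + j2.205 → |·| ≈ 2.4212, ∠ ≈ 65.61°
pole (1 + j2205·0.0005) = 1 + j1.1025 → |·| ≈ 1.4885, ∠ ≈ 47.79°
∠L = (0°) − (65.61° + 47.79°) = -113.40°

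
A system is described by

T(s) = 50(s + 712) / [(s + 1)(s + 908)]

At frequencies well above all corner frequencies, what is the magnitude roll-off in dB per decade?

-20 dB/decade

Each pole contributes −20 dB/decade at high frequency; each zero contributes +20 dB/decade.
Net: 1 zero(s) − 2 pole(s) → -20 dB/decade.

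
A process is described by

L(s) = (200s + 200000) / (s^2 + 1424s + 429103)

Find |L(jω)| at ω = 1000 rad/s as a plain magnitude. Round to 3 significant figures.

Substitute s = j1000:
Numerator: 200(j1000) + 200000 = 200000 + j200000
Denominator: (j1000)^2 + 1424(j1000) + 429103 = -570897 + j1424000
|N| = √(200000² + 200000²) ≈ 2.8284e+05, ∠N ≈ 45.00°
|D| = √(570897² + 1424000²) ≈ 1.5342e+06, ∠D ≈ 111.85°
|L| = 2.8284e+05 / 1.5342e+06 ≈ 0.18436

0.184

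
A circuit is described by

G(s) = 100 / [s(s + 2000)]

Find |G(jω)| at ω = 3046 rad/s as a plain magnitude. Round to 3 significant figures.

At s = jω = j3046:
pole (s+2000): 2000 + j3046 → |·| = √(2000²+3046²) = √13278116 ≈ 3643.9, ∠ = arctan(3046/2000) ≈ 56.71°
pole at origin: |s| = 3046, ∠ = 90.00° (in denominator)
|G| = 100 / 1.1099e+07 ≈ 9.0098e-06

9.01e-06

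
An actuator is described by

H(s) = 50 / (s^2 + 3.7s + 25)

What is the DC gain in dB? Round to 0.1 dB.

6.0 dB

H(0) = 50 / 25 = 2
20 log₁₀(2) ≈ 6.02 dB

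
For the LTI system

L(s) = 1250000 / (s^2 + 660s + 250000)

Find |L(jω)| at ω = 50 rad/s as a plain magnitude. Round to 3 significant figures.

At s = jω = j50:
quadratic: (j50)² + 660·j50 + 250000 = 247500 + j33000 → |·| ≈ 2.4969e+05, ∠ ≈ 7.59°
|L| = 1250000 / 2.4969e+05 ≈ 5.0062

5.01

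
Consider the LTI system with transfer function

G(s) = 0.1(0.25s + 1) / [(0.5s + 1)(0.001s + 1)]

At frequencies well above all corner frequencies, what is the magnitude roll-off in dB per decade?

Each pole contributes −20 dB/decade at high frequency; each zero contributes +20 dB/decade.
Net: 1 zero(s) − 2 pole(s) → -20 dB/decade.

-20 dB/decade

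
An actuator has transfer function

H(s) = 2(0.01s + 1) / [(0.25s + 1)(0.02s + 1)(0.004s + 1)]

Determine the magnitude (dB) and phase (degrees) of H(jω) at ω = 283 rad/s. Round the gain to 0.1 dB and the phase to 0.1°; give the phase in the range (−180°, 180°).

-40.2 dB, -147.2°

At ω = 283 rad/s:
zero (1 + j283·0.01) = 1 + j2.83 → |·| ≈ 3.0015, ∠ ≈ 70.54°
pole (1 + j283·0.25) = 1 + j70.75 → |·| ≈ 70.757, ∠ ≈ 89.19°
pole (1 + j283·0.02) = 1 + j5.66 → |·| ≈ 5.7477, ∠ ≈ 79.98°
pole (1 + j283·0.004) = 1 + j1.132 → |·| ≈ 1.5104, ∠ ≈ 48.54°
|H| = 2 · 3.0015 / (70.757 · 5.7477 · 1.5104) ≈ 0.0097727
Gain = 20 log₁₀(0.0097727) ≈ -40.20 dB
∠H = (70.54°) − (89.19° + 79.98° + 48.54°) = -147.17°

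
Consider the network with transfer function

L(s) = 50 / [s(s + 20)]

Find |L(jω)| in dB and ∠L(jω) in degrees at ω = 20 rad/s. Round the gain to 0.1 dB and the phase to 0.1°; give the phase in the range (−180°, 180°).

-21.1 dB, -135.0°

At s = jω = j20:
pole (s+20): 20 + j20 → |·| = √(20²+20²) = √800 ≈ 28.284, ∠ = arctan(20/20) ≈ 45.00°
pole at origin: |s| = 20, ∠ = 90.00° (in denominator)
|L| = 50 / 565.68 ≈ 0.088389
Gain = 20 log₁₀(0.088389) ≈ -21.07 dB
∠L = 0.00° − 135.00° = -135.00°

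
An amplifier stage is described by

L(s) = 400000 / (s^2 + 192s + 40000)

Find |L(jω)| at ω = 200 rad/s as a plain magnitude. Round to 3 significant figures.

At s = jω = j200:
quadratic: (j200)² + 192·j200 + 40000 = 0 + j38400 → |·| ≈ 38400, ∠ ≈ 90.00°
|L| = 400000 / 38400 ≈ 10.417

10.4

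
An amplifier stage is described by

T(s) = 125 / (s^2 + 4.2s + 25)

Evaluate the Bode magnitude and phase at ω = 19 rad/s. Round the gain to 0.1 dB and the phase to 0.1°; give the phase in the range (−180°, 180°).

At s = jω = j19:
quadratic: (j19)² + 4.2·j19 + 25 = -336 + j79.8 → |·| ≈ 345.35, ∠ ≈ 166.64°
|T| = 125 / 345.35 ≈ 0.36195
Gain = 20 log₁₀(0.36195) ≈ -8.83 dB
∠T = 0.00° − 166.64° = -166.64°

-8.8 dB, -166.6°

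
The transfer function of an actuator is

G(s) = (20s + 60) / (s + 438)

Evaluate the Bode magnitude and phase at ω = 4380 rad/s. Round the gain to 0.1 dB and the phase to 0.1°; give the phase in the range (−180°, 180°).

Substitute s = j4380:
Numerator: 20(j4380) + 60 = 60 + j87600
Denominator: (j4380) + 438 = 438 + j4380
|N| = √(60² + 87600²) ≈ 87600, ∠N ≈ 89.96°
|D| = √(438² + 4380²) ≈ 4401.8, ∠D ≈ 84.29°
|G| = 87600 / 4401.8 ≈ 19.901
Gain = 20 log₁₀(19.901) ≈ 25.98 dB
∠G = 89.96° − 84.29° = 5.67°

26.0 dB, 5.7°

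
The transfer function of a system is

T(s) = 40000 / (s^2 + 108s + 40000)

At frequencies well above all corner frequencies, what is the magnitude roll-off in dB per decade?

Each pole contributes −20 dB/decade at high frequency; each zero contributes +20 dB/decade.
Net: 0 zero(s) − 2 pole(s) → -40 dB/decade.

-40 dB/decade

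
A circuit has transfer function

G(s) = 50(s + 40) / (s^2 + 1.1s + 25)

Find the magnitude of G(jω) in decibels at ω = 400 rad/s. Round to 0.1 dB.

At s = jω = j400:
zero (s+40): 40 + j400 → |·| = √(40²+400²) = √161600 ≈ 402, ∠ = arctan(400/40) ≈ 84.29°
quadratic: (j400)² + 1.1·j400 + 25 = -159975 + j440 → |·| ≈ 1.5998e+05, ∠ ≈ 179.84°
|G| = 50 · 402 / 1.5998e+05 ≈ 0.12564
Gain = 20 log₁₀(0.12564) ≈ -18.02 dB

-18.0 dB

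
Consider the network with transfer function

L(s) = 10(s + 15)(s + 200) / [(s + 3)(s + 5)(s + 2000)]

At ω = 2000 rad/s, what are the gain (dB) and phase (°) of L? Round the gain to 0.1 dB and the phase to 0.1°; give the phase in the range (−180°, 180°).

-49.0 dB, -50.9°

At s = jω = j2000:
zero (s+15): 15 + j2000 → |·| = √(15²+2000²) = √4000225 ≈ 2000.1, ∠ = arctan(2000/15) ≈ 89.57°
zero (s+200): 200 + j2000 → |·| = √(200²+2000²) = √4040000 ≈ 2010, ∠ = arctan(2000/200) ≈ 84.29°
pole (s+3): 3 + j2000 → |·| = √(3²+2000²) = √4000009 ≈ 2000, ∠ = arctan(2000/3) ≈ 89.91°
pole (s+5): 5 + j2000 → |·| = √(5²+2000²) = √4000025 ≈ 2000, ∠ = arctan(2000/5) ≈ 89.86°
pole (s+2000): 2000 + j2000 → |·| = √(2000²+2000²) = √8000000 ≈ 2828.4, ∠ = arctan(2000/2000) ≈ 45.00°
|L| = 10 · 4.0202e+06 / 1.1314e+10 ≈ 0.0035533
Gain = 20 log₁₀(0.0035533) ≈ -48.99 dB
∠L = 173.86° − 224.77° = -50.91°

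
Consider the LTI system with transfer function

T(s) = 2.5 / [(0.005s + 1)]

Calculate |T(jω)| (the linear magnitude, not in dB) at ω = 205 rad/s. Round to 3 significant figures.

At ω = 205 rad/s:
pole (1 + j205·0.005) = 1 + j1.025 → |·| ≈ 1.432, ∠ ≈ 45.71°
|T| = 2.5 · 1 / (1.432) ≈ 1.7458

1.75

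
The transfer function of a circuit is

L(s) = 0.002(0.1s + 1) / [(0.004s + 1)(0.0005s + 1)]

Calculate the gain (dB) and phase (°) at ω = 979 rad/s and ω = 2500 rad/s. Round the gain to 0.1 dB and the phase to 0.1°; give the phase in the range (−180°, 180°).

ω = 979: -27.2 dB, -12.3°; ω = 2500: -30.2 dB, -45.9°

At ω = 979 rad/s:
zero (1 + j979·0.1) = 1 + j97.9 → |·| ≈ 97.905, ∠ ≈ 89.41°
pole (1 + j979·0.004) = 1 + j3.916 → |·| ≈ 4.0417, ∠ ≈ 75.67°
pole (1 + j979·0.0005) = 1 + j0.4895 → |·| ≈ 1.1134, ∠ ≈ 26.08°
|L| = 0.002 · 97.905 / (4.0417 · 1.1134) ≈ 0.043513
Gain = 20 log₁₀(0.043513) ≈ -27.23 dB
∠L = (89.41°) − (75.67° + 26.08°) = -12.34°

At ω = 2500 rad/s:
zero (1 + j2500·0.1) = 1 + j250 → |·| ≈ 250, ∠ ≈ 89.77°
pole (1 + j2500·0.004) = 1 + j10 → |·| ≈ 10.05, ∠ ≈ 84.29°
pole (1 + j2500·0.0005) = 1 + j1.25 → |·| ≈ 1.6008, ∠ ≈ 51.34°
|L| = 0.002 · 250 / (10.05 · 1.6008) ≈ 0.031079
Gain = 20 log₁₀(0.031079) ≈ -30.15 dB
∠L = (89.77°) − (84.29° + 51.34°) = -45.86°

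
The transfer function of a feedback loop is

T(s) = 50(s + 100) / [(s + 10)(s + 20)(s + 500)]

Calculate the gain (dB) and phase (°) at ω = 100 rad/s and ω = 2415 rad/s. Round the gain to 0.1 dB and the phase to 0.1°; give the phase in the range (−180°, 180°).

ω = 100: -57.4 dB, -129.3°; ω = 2415: -101.5 dB, -170.0°

At s = jω = j100:
zero (s+100): 100 + j100 → |·| = √(100²+100²) = √20000 ≈ 141.42, ∠ = arctan(100/100) ≈ 45.00°
pole (s+10): 10 + j100 → |·| = √(10²+100²) = √10100 ≈ 100.5, ∠ = arctan(100/10) ≈ 84.29°
pole (s+20): 20 + j100 → |·| = √(20²+100²) = √10400 ≈ 101.98, ∠ = arctan(100/20) ≈ 78.69°
pole (s+500): 500 + j100 → |·| = √(500²+100²) = √260000 ≈ 509.9, ∠ = arctan(100/500) ≈ 11.31°
|T| = 50 · 141.42 / 5.226e+06 ≈ 0.001353
Gain = 20 log₁₀(0.001353) ≈ -57.37 dB
∠T = 45.00° − 174.29° = -129.29°

At s = jω = j2415:
zero (s+100): 100 + j2415 → |·| = √(100²+2415²) = √5842225 ≈ 2417.1, ∠ = arctan(2415/100) ≈ 87.63°
pole (s+10): 10 + j2415 → |·| = √(10²+2415²) = √5832325 ≈ 2415, ∠ = arctan(2415/10) ≈ 89.76°
pole (s+20): 20 + j2415 → |·| = √(20²+2415²) = √5832625 ≈ 2415.1, ∠ = arctan(2415/20) ≈ 89.53°
pole (s+500): 500 + j2415 → |·| = √(500²+2415²) = √6082225 ≈ 2466.2, ∠ = arctan(2415/500) ≈ 78.30°
|T| = 50 · 2417.1 / 1.4384e+10 ≈ 8.402e-06
Gain = 20 log₁₀(8.402e-06) ≈ -101.51 dB
∠T = 87.63° − 257.59° = -169.96°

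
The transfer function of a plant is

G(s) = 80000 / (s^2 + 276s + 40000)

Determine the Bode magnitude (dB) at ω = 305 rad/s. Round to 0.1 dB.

At s = jω = j305:
quadratic: (j305)² + 276·j305 + 40000 = -53025 + j84180 → |·| ≈ 99488, ∠ ≈ 122.21°
|G| = 80000 / 99488 ≈ 0.80412
Gain = 20 log₁₀(0.80412) ≈ -1.89 dB

-1.9 dB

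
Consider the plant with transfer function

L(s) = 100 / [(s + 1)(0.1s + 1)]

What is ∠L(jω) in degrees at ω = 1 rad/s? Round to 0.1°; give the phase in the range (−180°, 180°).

At ω = 1 rad/s:
pole (1 + j1·1) = 1 + j1 → |·| ≈ 1.4142, ∠ ≈ 45.00°
pole (1 + j1·0.1) = 1 + j0.1 → |·| ≈ 1.005, ∠ ≈ 5.71°
∠L = (0°) − (45.00° + 5.71°) = -50.71°

-50.7°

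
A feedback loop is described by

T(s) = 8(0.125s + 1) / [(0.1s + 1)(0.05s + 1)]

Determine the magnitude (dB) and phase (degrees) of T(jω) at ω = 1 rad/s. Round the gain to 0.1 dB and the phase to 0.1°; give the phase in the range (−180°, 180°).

At ω = 1 rad/s:
zero (1 + j1·0.125) = 1 + j0.125 → |·| ≈ 1.0078, ∠ ≈ 7.13°
pole (1 + j1·0.1) = 1 + j0.1 → |·| ≈ 1.005, ∠ ≈ 5.71°
pole (1 + j1·0.05) = 1 + j0.05 → |·| ≈ 1.0012, ∠ ≈ 2.86°
|T| = 8 · 1.0078 / (1.005 · 1.0012) ≈ 8.0127
Gain = 20 log₁₀(8.0127) ≈ 18.08 dB
∠T = (7.13°) − (5.71° + 2.86°) = -1.44°

18.1 dB, -1.4°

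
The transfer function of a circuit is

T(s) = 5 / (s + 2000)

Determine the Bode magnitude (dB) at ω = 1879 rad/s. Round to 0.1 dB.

-54.8 dB

At s = jω = j1879:
pole (s+2000): 2000 + j1879 → |·| = √(2000²+1879²) = √7530641 ≈ 2744.2, ∠ = arctan(1879/2000) ≈ 43.21°
|T| = 5 / 2744.2 ≈ 0.001822
Gain = 20 log₁₀(0.001822) ≈ -54.79 dB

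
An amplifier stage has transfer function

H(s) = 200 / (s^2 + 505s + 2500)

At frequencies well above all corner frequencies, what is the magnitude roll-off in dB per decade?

Each pole contributes −20 dB/decade at high frequency; each zero contributes +20 dB/decade.
Net: 0 zero(s) − 2 pole(s) → -40 dB/decade.

-40 dB/decade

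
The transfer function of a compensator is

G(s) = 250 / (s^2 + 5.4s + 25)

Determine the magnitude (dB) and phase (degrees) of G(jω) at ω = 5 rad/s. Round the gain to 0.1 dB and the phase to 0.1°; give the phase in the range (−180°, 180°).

19.3 dB, -90.0°

At s = jω = j5:
quadratic: (j5)² + 5.4·j5 + 25 = 0 + j27 → |·| ≈ 27, ∠ ≈ 90.00°
|G| = 250 / 27 ≈ 9.2593
Gain = 20 log₁₀(9.2593) ≈ 19.33 dB
∠G = 0.00° − 90.00° = -90.00°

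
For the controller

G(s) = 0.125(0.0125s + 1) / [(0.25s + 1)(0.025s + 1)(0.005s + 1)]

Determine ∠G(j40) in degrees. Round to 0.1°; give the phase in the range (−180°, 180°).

-114.0°

At ω = 40 rad/s:
zero (1 + j40·0.0125) = 1 + j0.5 → |·| ≈ 1.118, ∠ ≈ 26.57°
pole (1 + j40·0.25) = 1 + j10 → |·| ≈ 10.05, ∠ ≈ 84.29°
pole (1 + j40·0.025) = 1 + j1 → |·| ≈ 1.4142, ∠ ≈ 45.00°
pole (1 + j40·0.005) = 1 + j0.2 → |·| ≈ 1.0198, ∠ ≈ 11.31°
∠G = (26.57°) − (84.29° + 45.00° + 11.31°) = -114.03°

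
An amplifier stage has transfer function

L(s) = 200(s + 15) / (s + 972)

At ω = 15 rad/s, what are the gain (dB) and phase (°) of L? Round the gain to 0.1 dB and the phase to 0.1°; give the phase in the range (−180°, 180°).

At s = jω = j15:
zero (s+15): 15 + j15 → |·| = √(15²+15²) = √450 ≈ 21.213, ∠ = arctan(15/15) ≈ 45.00°
pole (s+972): 972 + j15 → |·| = √(972²+15²) = √945009 ≈ 972.12, ∠ = arctan(15/972) ≈ 0.88°
|L| = 200 · 21.213 / 972.12 ≈ 4.3643
Gain = 20 log₁₀(4.3643) ≈ 12.80 dB
∠L = 45.00° − 0.88° = 44.12°

12.8 dB, 44.1°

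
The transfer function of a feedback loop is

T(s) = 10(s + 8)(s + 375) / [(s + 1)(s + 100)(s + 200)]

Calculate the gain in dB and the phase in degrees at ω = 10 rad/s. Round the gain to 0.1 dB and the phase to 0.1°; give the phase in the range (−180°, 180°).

At s = jω = j10:
zero (s+8): 8 + j10 → |·| = √(8²+10²) = √164 ≈ 12.806, ∠ = arctan(10/8) ≈ 51.34°
zero (s+375): 375 + j10 → |·| = √(375²+10²) = √140725 ≈ 375.13, ∠ = arctan(10/375) ≈ 1.53°
pole (s+1): 1 + j10 → |·| = √(1²+10²) = √101 ≈ 10.05, ∠ = arctan(10/1) ≈ 84.29°
pole (s+100): 100 + j10 → |·| = √(100²+10²) = √10100 ≈ 100.5, ∠ = arctan(10/100) ≈ 5.71°
pole (s+200): 200 + j10 → |·| = √(200²+10²) = √40100 ≈ 200.25, ∠ = arctan(10/200) ≈ 2.86°
|T| = 10 · 4803.9 / 2.0226e+05 ≈ 0.23751
Gain = 20 log₁₀(0.23751) ≈ -12.49 dB
∠T = 52.87° − 92.86° = -39.99°

-12.5 dB, -40.0°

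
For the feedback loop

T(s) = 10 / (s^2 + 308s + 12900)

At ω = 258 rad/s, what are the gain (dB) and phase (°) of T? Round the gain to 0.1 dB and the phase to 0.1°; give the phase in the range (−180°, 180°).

-79.6 dB, -124.0°

Substitute s = j258:
Numerator: 10 = 10 + j0
Denominator: (j258)^2 + 308(j258) + 12900 = -53664 + j79464
|N| = √(10² + 0²) ≈ 10, ∠N ≈ 0.00°
|D| = √(53664² + 79464²) ≈ 95887, ∠D ≈ 124.03°
|T| = 10 / 95887 ≈ 0.00010429
Gain = 20 log₁₀(0.00010429) ≈ -79.64 dB
∠T = 0.00° − 124.03° = -124.03°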